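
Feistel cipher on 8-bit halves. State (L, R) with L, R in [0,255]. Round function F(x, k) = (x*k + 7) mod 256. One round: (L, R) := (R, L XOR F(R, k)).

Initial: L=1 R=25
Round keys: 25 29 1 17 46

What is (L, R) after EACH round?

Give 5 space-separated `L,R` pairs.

Answer: 25,121 121,165 165,213 213,137 137,112

Derivation:
Round 1 (k=25): L=25 R=121
Round 2 (k=29): L=121 R=165
Round 3 (k=1): L=165 R=213
Round 4 (k=17): L=213 R=137
Round 5 (k=46): L=137 R=112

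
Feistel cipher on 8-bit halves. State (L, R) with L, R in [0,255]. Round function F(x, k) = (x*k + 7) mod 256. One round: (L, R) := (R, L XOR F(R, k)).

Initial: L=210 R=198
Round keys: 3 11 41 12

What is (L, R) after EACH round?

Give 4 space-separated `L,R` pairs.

Round 1 (k=3): L=198 R=139
Round 2 (k=11): L=139 R=198
Round 3 (k=41): L=198 R=54
Round 4 (k=12): L=54 R=73

Answer: 198,139 139,198 198,54 54,73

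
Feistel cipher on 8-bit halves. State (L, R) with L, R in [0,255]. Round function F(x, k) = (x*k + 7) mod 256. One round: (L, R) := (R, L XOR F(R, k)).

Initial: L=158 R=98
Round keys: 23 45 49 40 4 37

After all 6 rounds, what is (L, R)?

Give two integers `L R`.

Answer: 3 165

Derivation:
Round 1 (k=23): L=98 R=75
Round 2 (k=45): L=75 R=84
Round 3 (k=49): L=84 R=80
Round 4 (k=40): L=80 R=211
Round 5 (k=4): L=211 R=3
Round 6 (k=37): L=3 R=165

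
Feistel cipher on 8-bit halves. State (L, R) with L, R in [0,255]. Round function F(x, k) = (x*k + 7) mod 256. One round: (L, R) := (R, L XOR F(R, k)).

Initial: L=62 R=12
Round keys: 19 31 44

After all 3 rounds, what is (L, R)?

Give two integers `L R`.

Answer: 222 250

Derivation:
Round 1 (k=19): L=12 R=213
Round 2 (k=31): L=213 R=222
Round 3 (k=44): L=222 R=250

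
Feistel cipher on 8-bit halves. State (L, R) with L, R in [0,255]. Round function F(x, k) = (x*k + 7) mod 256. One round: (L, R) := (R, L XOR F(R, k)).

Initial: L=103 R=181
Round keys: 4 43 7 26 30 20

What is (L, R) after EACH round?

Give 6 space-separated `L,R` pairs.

Round 1 (k=4): L=181 R=188
Round 2 (k=43): L=188 R=46
Round 3 (k=7): L=46 R=245
Round 4 (k=26): L=245 R=199
Round 5 (k=30): L=199 R=172
Round 6 (k=20): L=172 R=176

Answer: 181,188 188,46 46,245 245,199 199,172 172,176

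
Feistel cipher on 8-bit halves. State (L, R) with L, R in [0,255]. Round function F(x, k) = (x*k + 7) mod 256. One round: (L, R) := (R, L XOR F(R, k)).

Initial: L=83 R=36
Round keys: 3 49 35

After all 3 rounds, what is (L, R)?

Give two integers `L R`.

Round 1 (k=3): L=36 R=32
Round 2 (k=49): L=32 R=3
Round 3 (k=35): L=3 R=80

Answer: 3 80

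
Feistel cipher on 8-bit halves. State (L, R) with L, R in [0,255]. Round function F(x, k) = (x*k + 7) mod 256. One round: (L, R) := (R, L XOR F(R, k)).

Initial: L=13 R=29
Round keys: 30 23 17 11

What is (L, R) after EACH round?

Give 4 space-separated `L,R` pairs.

Answer: 29,96 96,186 186,1 1,168

Derivation:
Round 1 (k=30): L=29 R=96
Round 2 (k=23): L=96 R=186
Round 3 (k=17): L=186 R=1
Round 4 (k=11): L=1 R=168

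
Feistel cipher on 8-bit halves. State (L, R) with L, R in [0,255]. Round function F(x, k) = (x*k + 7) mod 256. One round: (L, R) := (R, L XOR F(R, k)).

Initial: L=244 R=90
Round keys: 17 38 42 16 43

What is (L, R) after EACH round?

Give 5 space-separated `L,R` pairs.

Round 1 (k=17): L=90 R=245
Round 2 (k=38): L=245 R=63
Round 3 (k=42): L=63 R=168
Round 4 (k=16): L=168 R=184
Round 5 (k=43): L=184 R=71

Answer: 90,245 245,63 63,168 168,184 184,71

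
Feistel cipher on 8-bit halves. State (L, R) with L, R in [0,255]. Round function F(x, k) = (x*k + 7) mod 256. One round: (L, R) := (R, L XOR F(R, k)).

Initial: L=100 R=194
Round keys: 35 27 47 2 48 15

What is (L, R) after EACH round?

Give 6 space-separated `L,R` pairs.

Round 1 (k=35): L=194 R=233
Round 2 (k=27): L=233 R=88
Round 3 (k=47): L=88 R=198
Round 4 (k=2): L=198 R=203
Round 5 (k=48): L=203 R=209
Round 6 (k=15): L=209 R=141

Answer: 194,233 233,88 88,198 198,203 203,209 209,141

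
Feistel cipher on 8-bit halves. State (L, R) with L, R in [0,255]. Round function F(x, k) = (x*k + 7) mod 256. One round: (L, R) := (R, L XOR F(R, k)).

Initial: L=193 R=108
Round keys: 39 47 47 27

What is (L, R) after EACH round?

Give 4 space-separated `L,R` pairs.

Answer: 108,186 186,65 65,76 76,74

Derivation:
Round 1 (k=39): L=108 R=186
Round 2 (k=47): L=186 R=65
Round 3 (k=47): L=65 R=76
Round 4 (k=27): L=76 R=74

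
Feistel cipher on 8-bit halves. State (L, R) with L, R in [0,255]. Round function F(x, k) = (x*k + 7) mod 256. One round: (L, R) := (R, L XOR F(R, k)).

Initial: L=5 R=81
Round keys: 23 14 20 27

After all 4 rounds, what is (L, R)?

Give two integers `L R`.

Answer: 140 187

Derivation:
Round 1 (k=23): L=81 R=75
Round 2 (k=14): L=75 R=112
Round 3 (k=20): L=112 R=140
Round 4 (k=27): L=140 R=187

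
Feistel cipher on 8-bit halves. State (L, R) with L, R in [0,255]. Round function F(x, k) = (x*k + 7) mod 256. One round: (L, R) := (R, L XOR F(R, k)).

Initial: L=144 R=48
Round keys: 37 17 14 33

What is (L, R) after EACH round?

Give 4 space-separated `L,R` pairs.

Answer: 48,103 103,238 238,108 108,29

Derivation:
Round 1 (k=37): L=48 R=103
Round 2 (k=17): L=103 R=238
Round 3 (k=14): L=238 R=108
Round 4 (k=33): L=108 R=29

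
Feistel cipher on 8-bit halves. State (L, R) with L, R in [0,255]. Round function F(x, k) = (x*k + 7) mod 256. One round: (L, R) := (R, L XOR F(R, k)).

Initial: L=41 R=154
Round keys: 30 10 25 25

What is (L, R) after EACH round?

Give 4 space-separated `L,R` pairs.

Answer: 154,58 58,209 209,74 74,144

Derivation:
Round 1 (k=30): L=154 R=58
Round 2 (k=10): L=58 R=209
Round 3 (k=25): L=209 R=74
Round 4 (k=25): L=74 R=144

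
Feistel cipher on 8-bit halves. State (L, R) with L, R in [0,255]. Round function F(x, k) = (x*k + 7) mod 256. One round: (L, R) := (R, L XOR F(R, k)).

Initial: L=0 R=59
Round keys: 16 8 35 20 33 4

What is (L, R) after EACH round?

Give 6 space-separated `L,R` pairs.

Round 1 (k=16): L=59 R=183
Round 2 (k=8): L=183 R=132
Round 3 (k=35): L=132 R=164
Round 4 (k=20): L=164 R=83
Round 5 (k=33): L=83 R=30
Round 6 (k=4): L=30 R=44

Answer: 59,183 183,132 132,164 164,83 83,30 30,44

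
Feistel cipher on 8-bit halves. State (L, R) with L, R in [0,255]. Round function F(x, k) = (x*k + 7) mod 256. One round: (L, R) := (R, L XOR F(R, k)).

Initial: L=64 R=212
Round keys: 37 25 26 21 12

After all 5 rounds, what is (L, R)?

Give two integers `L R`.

Answer: 17 139

Derivation:
Round 1 (k=37): L=212 R=235
Round 2 (k=25): L=235 R=46
Round 3 (k=26): L=46 R=88
Round 4 (k=21): L=88 R=17
Round 5 (k=12): L=17 R=139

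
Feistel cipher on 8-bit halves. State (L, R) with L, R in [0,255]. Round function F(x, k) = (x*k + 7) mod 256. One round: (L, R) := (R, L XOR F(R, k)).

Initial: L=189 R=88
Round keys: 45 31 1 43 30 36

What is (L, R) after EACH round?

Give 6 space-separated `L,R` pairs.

Answer: 88,194 194,221 221,38 38,180 180,57 57,191

Derivation:
Round 1 (k=45): L=88 R=194
Round 2 (k=31): L=194 R=221
Round 3 (k=1): L=221 R=38
Round 4 (k=43): L=38 R=180
Round 5 (k=30): L=180 R=57
Round 6 (k=36): L=57 R=191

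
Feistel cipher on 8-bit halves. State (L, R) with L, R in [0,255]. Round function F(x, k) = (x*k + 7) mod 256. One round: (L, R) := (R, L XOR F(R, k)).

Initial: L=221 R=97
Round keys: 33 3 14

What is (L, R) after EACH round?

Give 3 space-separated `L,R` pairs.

Answer: 97,85 85,103 103,252

Derivation:
Round 1 (k=33): L=97 R=85
Round 2 (k=3): L=85 R=103
Round 3 (k=14): L=103 R=252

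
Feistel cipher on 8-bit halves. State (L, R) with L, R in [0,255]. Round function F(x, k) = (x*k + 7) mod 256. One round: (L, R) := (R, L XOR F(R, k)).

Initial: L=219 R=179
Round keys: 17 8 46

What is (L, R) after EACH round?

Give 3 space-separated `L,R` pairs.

Round 1 (k=17): L=179 R=49
Round 2 (k=8): L=49 R=60
Round 3 (k=46): L=60 R=254

Answer: 179,49 49,60 60,254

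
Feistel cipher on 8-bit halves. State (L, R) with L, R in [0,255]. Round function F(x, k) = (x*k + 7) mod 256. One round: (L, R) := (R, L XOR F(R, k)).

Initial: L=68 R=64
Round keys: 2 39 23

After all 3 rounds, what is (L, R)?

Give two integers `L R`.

Round 1 (k=2): L=64 R=195
Round 2 (k=39): L=195 R=252
Round 3 (k=23): L=252 R=104

Answer: 252 104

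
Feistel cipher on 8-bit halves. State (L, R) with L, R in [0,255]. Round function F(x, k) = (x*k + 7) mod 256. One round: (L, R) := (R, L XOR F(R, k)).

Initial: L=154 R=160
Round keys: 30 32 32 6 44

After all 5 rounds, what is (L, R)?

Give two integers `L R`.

Round 1 (k=30): L=160 R=93
Round 2 (k=32): L=93 R=7
Round 3 (k=32): L=7 R=186
Round 4 (k=6): L=186 R=100
Round 5 (k=44): L=100 R=141

Answer: 100 141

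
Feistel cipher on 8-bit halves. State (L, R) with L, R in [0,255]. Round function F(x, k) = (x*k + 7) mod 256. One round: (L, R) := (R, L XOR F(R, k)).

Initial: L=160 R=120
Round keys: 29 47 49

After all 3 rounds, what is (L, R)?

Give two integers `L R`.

Answer: 224 216

Derivation:
Round 1 (k=29): L=120 R=63
Round 2 (k=47): L=63 R=224
Round 3 (k=49): L=224 R=216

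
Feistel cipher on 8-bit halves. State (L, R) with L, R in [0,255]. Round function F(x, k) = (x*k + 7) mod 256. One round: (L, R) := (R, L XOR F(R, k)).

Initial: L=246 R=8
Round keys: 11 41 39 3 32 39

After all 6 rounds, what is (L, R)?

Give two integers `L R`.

Answer: 249 71

Derivation:
Round 1 (k=11): L=8 R=169
Round 2 (k=41): L=169 R=16
Round 3 (k=39): L=16 R=222
Round 4 (k=3): L=222 R=177
Round 5 (k=32): L=177 R=249
Round 6 (k=39): L=249 R=71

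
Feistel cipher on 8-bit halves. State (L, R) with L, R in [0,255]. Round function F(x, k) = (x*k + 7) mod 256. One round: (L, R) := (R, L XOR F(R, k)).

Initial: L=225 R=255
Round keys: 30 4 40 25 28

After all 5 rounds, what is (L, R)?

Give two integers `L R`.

Answer: 230 224

Derivation:
Round 1 (k=30): L=255 R=8
Round 2 (k=4): L=8 R=216
Round 3 (k=40): L=216 R=207
Round 4 (k=25): L=207 R=230
Round 5 (k=28): L=230 R=224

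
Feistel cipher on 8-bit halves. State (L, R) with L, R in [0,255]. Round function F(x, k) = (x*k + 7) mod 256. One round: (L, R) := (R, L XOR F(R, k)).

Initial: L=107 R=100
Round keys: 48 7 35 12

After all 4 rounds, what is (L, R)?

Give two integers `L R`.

Answer: 40 56

Derivation:
Round 1 (k=48): L=100 R=172
Round 2 (k=7): L=172 R=223
Round 3 (k=35): L=223 R=40
Round 4 (k=12): L=40 R=56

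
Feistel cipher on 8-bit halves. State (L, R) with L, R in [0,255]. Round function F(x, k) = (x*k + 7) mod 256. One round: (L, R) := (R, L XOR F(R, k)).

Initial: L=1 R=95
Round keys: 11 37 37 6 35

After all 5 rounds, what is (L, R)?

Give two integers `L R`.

Answer: 182 30

Derivation:
Round 1 (k=11): L=95 R=29
Round 2 (k=37): L=29 R=103
Round 3 (k=37): L=103 R=247
Round 4 (k=6): L=247 R=182
Round 5 (k=35): L=182 R=30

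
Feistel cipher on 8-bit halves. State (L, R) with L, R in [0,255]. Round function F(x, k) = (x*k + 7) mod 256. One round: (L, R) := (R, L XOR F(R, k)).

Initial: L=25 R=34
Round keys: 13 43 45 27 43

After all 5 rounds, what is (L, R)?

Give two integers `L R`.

Answer: 18 229

Derivation:
Round 1 (k=13): L=34 R=216
Round 2 (k=43): L=216 R=109
Round 3 (k=45): L=109 R=232
Round 4 (k=27): L=232 R=18
Round 5 (k=43): L=18 R=229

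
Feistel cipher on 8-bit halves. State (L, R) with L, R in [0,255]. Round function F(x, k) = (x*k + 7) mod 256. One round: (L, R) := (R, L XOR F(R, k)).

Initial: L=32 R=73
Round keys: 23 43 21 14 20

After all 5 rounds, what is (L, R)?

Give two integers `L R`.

Round 1 (k=23): L=73 R=182
Round 2 (k=43): L=182 R=208
Round 3 (k=21): L=208 R=161
Round 4 (k=14): L=161 R=5
Round 5 (k=20): L=5 R=202

Answer: 5 202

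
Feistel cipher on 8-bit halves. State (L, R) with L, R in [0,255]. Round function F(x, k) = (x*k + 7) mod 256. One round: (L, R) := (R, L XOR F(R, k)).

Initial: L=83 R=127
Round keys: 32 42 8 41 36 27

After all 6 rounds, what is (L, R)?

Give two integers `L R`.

Answer: 124 217

Derivation:
Round 1 (k=32): L=127 R=180
Round 2 (k=42): L=180 R=240
Round 3 (k=8): L=240 R=51
Round 4 (k=41): L=51 R=194
Round 5 (k=36): L=194 R=124
Round 6 (k=27): L=124 R=217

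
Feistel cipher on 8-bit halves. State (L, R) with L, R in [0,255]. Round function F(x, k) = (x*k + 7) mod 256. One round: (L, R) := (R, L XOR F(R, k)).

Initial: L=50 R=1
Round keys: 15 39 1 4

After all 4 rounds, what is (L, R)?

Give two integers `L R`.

Round 1 (k=15): L=1 R=36
Round 2 (k=39): L=36 R=130
Round 3 (k=1): L=130 R=173
Round 4 (k=4): L=173 R=57

Answer: 173 57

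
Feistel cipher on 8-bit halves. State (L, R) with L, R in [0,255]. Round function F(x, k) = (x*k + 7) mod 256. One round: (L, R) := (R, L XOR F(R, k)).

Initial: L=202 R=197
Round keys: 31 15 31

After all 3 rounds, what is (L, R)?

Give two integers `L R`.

Answer: 154 133

Derivation:
Round 1 (k=31): L=197 R=40
Round 2 (k=15): L=40 R=154
Round 3 (k=31): L=154 R=133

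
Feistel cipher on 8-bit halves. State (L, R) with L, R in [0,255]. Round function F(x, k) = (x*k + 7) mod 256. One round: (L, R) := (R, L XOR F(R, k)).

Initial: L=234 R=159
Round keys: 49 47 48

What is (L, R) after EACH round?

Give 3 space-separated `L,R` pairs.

Round 1 (k=49): L=159 R=156
Round 2 (k=47): L=156 R=52
Round 3 (k=48): L=52 R=91

Answer: 159,156 156,52 52,91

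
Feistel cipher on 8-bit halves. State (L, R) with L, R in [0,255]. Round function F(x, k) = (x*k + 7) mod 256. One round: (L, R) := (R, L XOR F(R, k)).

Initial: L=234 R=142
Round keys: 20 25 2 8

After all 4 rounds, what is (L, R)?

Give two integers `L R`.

Answer: 14 13

Derivation:
Round 1 (k=20): L=142 R=245
Round 2 (k=25): L=245 R=122
Round 3 (k=2): L=122 R=14
Round 4 (k=8): L=14 R=13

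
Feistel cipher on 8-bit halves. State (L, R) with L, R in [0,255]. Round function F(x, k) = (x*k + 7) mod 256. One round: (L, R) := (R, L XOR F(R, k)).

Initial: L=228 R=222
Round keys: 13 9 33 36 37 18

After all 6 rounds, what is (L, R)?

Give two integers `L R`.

Answer: 216 134

Derivation:
Round 1 (k=13): L=222 R=169
Round 2 (k=9): L=169 R=38
Round 3 (k=33): L=38 R=68
Round 4 (k=36): L=68 R=177
Round 5 (k=37): L=177 R=216
Round 6 (k=18): L=216 R=134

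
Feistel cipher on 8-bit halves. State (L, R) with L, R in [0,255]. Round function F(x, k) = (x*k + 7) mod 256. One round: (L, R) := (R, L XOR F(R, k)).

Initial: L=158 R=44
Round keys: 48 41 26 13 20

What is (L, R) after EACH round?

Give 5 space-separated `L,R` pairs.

Round 1 (k=48): L=44 R=217
Round 2 (k=41): L=217 R=228
Round 3 (k=26): L=228 R=246
Round 4 (k=13): L=246 R=97
Round 5 (k=20): L=97 R=109

Answer: 44,217 217,228 228,246 246,97 97,109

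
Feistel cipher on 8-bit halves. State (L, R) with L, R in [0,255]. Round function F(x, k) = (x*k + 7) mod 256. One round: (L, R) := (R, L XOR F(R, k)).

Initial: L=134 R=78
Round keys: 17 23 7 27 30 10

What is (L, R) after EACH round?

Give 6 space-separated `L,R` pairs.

Round 1 (k=17): L=78 R=179
Round 2 (k=23): L=179 R=82
Round 3 (k=7): L=82 R=246
Round 4 (k=27): L=246 R=171
Round 5 (k=30): L=171 R=231
Round 6 (k=10): L=231 R=166

Answer: 78,179 179,82 82,246 246,171 171,231 231,166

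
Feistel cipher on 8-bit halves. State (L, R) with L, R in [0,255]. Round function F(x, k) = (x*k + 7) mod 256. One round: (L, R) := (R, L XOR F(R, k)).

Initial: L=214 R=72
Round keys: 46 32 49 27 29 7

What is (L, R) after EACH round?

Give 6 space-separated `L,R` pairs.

Answer: 72,33 33,111 111,103 103,139 139,161 161,229

Derivation:
Round 1 (k=46): L=72 R=33
Round 2 (k=32): L=33 R=111
Round 3 (k=49): L=111 R=103
Round 4 (k=27): L=103 R=139
Round 5 (k=29): L=139 R=161
Round 6 (k=7): L=161 R=229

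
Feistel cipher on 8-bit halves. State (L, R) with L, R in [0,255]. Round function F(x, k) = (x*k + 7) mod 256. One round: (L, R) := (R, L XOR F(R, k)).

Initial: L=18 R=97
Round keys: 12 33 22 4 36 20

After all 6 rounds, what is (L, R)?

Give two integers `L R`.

Answer: 115 253

Derivation:
Round 1 (k=12): L=97 R=129
Round 2 (k=33): L=129 R=201
Round 3 (k=22): L=201 R=204
Round 4 (k=4): L=204 R=254
Round 5 (k=36): L=254 R=115
Round 6 (k=20): L=115 R=253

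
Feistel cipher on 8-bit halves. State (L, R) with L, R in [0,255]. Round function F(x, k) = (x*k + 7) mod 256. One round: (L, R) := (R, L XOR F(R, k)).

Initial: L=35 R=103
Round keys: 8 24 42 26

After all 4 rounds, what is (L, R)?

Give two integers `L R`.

Answer: 155 5

Derivation:
Round 1 (k=8): L=103 R=28
Round 2 (k=24): L=28 R=192
Round 3 (k=42): L=192 R=155
Round 4 (k=26): L=155 R=5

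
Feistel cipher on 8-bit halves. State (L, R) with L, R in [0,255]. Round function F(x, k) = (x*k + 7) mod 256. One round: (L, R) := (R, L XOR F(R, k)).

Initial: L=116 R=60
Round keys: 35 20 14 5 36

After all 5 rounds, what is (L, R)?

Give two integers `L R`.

Answer: 250 185

Derivation:
Round 1 (k=35): L=60 R=79
Round 2 (k=20): L=79 R=15
Round 3 (k=14): L=15 R=150
Round 4 (k=5): L=150 R=250
Round 5 (k=36): L=250 R=185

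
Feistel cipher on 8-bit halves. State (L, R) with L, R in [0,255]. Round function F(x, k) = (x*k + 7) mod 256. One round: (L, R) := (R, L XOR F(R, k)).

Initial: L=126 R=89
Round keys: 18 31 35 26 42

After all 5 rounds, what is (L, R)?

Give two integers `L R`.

Answer: 64 82

Derivation:
Round 1 (k=18): L=89 R=55
Round 2 (k=31): L=55 R=233
Round 3 (k=35): L=233 R=213
Round 4 (k=26): L=213 R=64
Round 5 (k=42): L=64 R=82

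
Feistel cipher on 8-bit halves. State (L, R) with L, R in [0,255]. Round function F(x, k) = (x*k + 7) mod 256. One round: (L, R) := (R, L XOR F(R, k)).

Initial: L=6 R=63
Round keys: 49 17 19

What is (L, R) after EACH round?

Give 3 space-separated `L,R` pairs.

Answer: 63,16 16,40 40,239

Derivation:
Round 1 (k=49): L=63 R=16
Round 2 (k=17): L=16 R=40
Round 3 (k=19): L=40 R=239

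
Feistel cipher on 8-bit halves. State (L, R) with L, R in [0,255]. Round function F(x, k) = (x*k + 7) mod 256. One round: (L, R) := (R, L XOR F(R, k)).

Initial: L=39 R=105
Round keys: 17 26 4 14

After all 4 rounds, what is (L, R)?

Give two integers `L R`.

Answer: 112 179

Derivation:
Round 1 (k=17): L=105 R=39
Round 2 (k=26): L=39 R=148
Round 3 (k=4): L=148 R=112
Round 4 (k=14): L=112 R=179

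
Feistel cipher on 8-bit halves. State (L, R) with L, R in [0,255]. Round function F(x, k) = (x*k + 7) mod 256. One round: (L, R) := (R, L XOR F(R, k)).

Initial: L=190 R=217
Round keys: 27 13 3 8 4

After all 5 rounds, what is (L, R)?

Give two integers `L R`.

Answer: 221 146

Derivation:
Round 1 (k=27): L=217 R=84
Round 2 (k=13): L=84 R=146
Round 3 (k=3): L=146 R=233
Round 4 (k=8): L=233 R=221
Round 5 (k=4): L=221 R=146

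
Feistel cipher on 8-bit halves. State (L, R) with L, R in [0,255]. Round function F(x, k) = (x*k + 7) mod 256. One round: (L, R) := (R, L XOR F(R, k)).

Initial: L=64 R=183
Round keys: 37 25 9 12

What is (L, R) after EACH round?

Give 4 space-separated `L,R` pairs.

Round 1 (k=37): L=183 R=58
Round 2 (k=25): L=58 R=6
Round 3 (k=9): L=6 R=7
Round 4 (k=12): L=7 R=93

Answer: 183,58 58,6 6,7 7,93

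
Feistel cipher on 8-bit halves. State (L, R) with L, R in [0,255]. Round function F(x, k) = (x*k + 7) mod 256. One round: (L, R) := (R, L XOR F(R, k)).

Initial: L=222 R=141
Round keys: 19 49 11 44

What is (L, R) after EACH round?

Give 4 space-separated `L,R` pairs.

Round 1 (k=19): L=141 R=160
Round 2 (k=49): L=160 R=42
Round 3 (k=11): L=42 R=117
Round 4 (k=44): L=117 R=9

Answer: 141,160 160,42 42,117 117,9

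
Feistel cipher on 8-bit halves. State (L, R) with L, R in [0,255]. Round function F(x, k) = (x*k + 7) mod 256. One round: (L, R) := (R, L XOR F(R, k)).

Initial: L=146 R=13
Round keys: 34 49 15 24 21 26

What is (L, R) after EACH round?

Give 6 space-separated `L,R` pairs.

Answer: 13,83 83,231 231,195 195,168 168,12 12,151

Derivation:
Round 1 (k=34): L=13 R=83
Round 2 (k=49): L=83 R=231
Round 3 (k=15): L=231 R=195
Round 4 (k=24): L=195 R=168
Round 5 (k=21): L=168 R=12
Round 6 (k=26): L=12 R=151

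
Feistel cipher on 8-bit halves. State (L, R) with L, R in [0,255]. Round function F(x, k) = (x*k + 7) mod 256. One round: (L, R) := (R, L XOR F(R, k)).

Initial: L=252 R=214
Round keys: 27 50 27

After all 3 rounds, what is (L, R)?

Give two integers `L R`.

Answer: 23 17

Derivation:
Round 1 (k=27): L=214 R=101
Round 2 (k=50): L=101 R=23
Round 3 (k=27): L=23 R=17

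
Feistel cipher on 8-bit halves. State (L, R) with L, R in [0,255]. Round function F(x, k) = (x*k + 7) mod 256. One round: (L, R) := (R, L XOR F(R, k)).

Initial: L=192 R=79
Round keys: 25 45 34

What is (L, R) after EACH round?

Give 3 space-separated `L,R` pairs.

Round 1 (k=25): L=79 R=126
Round 2 (k=45): L=126 R=98
Round 3 (k=34): L=98 R=117

Answer: 79,126 126,98 98,117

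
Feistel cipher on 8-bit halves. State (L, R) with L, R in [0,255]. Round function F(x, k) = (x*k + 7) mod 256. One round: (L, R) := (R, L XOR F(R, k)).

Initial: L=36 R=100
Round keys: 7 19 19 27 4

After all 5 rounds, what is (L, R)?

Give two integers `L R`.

Round 1 (k=7): L=100 R=231
Round 2 (k=19): L=231 R=72
Round 3 (k=19): L=72 R=184
Round 4 (k=27): L=184 R=39
Round 5 (k=4): L=39 R=27

Answer: 39 27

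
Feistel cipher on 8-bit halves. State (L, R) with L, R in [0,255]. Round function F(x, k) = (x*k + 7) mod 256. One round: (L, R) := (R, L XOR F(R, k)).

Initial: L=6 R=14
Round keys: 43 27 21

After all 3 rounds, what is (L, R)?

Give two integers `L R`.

Round 1 (k=43): L=14 R=103
Round 2 (k=27): L=103 R=234
Round 3 (k=21): L=234 R=94

Answer: 234 94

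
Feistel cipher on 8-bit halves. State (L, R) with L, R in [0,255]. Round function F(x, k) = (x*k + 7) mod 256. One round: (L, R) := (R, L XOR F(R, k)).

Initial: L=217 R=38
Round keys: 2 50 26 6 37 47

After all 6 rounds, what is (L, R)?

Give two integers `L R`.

Answer: 136 155

Derivation:
Round 1 (k=2): L=38 R=138
Round 2 (k=50): L=138 R=221
Round 3 (k=26): L=221 R=243
Round 4 (k=6): L=243 R=100
Round 5 (k=37): L=100 R=136
Round 6 (k=47): L=136 R=155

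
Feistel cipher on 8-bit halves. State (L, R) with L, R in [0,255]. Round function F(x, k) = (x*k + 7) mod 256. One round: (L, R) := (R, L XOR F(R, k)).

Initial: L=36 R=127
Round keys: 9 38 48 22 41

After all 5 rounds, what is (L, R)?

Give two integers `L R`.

Answer: 153 149

Derivation:
Round 1 (k=9): L=127 R=90
Round 2 (k=38): L=90 R=28
Round 3 (k=48): L=28 R=29
Round 4 (k=22): L=29 R=153
Round 5 (k=41): L=153 R=149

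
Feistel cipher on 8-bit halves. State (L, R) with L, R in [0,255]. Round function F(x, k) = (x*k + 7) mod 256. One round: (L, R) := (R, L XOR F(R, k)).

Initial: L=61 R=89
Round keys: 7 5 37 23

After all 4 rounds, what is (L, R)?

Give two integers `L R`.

Round 1 (k=7): L=89 R=75
Round 2 (k=5): L=75 R=39
Round 3 (k=37): L=39 R=225
Round 4 (k=23): L=225 R=25

Answer: 225 25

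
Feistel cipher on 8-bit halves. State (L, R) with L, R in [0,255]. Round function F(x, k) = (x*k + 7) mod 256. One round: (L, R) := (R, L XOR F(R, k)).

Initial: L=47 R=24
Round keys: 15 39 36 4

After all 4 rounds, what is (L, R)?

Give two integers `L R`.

Answer: 35 76

Derivation:
Round 1 (k=15): L=24 R=64
Round 2 (k=39): L=64 R=223
Round 3 (k=36): L=223 R=35
Round 4 (k=4): L=35 R=76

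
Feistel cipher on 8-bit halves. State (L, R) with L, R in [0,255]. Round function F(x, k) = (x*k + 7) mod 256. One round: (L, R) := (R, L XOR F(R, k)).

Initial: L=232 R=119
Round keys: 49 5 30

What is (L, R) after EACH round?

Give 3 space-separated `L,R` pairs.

Round 1 (k=49): L=119 R=38
Round 2 (k=5): L=38 R=178
Round 3 (k=30): L=178 R=197

Answer: 119,38 38,178 178,197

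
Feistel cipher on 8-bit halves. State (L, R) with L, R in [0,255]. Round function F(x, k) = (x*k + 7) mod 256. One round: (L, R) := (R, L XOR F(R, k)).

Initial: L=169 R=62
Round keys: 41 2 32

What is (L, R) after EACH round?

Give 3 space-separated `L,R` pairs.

Round 1 (k=41): L=62 R=92
Round 2 (k=2): L=92 R=129
Round 3 (k=32): L=129 R=123

Answer: 62,92 92,129 129,123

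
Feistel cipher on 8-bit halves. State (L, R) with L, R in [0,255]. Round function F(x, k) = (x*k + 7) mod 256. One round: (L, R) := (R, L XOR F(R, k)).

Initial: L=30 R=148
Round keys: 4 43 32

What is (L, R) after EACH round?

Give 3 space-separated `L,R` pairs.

Answer: 148,73 73,222 222,142

Derivation:
Round 1 (k=4): L=148 R=73
Round 2 (k=43): L=73 R=222
Round 3 (k=32): L=222 R=142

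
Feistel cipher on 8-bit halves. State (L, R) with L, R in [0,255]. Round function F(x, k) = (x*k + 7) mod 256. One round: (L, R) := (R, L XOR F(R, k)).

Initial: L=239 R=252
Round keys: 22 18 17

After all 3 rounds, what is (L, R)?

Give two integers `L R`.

Answer: 123 114

Derivation:
Round 1 (k=22): L=252 R=64
Round 2 (k=18): L=64 R=123
Round 3 (k=17): L=123 R=114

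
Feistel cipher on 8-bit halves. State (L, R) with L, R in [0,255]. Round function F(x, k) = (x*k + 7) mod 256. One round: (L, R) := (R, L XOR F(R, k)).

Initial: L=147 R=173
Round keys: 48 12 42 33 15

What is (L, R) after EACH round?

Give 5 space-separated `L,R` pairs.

Round 1 (k=48): L=173 R=228
Round 2 (k=12): L=228 R=26
Round 3 (k=42): L=26 R=175
Round 4 (k=33): L=175 R=140
Round 5 (k=15): L=140 R=148

Answer: 173,228 228,26 26,175 175,140 140,148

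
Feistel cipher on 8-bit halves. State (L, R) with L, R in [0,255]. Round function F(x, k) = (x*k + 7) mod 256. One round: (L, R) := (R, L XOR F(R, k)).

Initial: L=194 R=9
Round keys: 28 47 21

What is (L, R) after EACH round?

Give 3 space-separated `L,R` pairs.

Round 1 (k=28): L=9 R=193
Round 2 (k=47): L=193 R=127
Round 3 (k=21): L=127 R=179

Answer: 9,193 193,127 127,179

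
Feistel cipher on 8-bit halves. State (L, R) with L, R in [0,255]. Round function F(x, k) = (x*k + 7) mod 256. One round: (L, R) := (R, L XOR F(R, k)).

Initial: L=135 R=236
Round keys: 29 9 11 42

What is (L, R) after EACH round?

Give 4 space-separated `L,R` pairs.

Round 1 (k=29): L=236 R=68
Round 2 (k=9): L=68 R=135
Round 3 (k=11): L=135 R=144
Round 4 (k=42): L=144 R=32

Answer: 236,68 68,135 135,144 144,32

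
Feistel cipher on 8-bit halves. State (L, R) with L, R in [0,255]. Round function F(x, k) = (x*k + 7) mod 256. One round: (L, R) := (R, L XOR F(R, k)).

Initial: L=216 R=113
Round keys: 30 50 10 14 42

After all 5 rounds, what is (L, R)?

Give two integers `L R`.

Answer: 179 127

Derivation:
Round 1 (k=30): L=113 R=157
Round 2 (k=50): L=157 R=192
Round 3 (k=10): L=192 R=26
Round 4 (k=14): L=26 R=179
Round 5 (k=42): L=179 R=127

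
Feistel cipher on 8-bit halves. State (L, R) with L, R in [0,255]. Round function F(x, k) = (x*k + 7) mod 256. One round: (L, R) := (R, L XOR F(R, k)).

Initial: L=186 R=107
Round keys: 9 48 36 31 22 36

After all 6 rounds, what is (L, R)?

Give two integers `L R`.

Answer: 200 235

Derivation:
Round 1 (k=9): L=107 R=112
Round 2 (k=48): L=112 R=108
Round 3 (k=36): L=108 R=71
Round 4 (k=31): L=71 R=204
Round 5 (k=22): L=204 R=200
Round 6 (k=36): L=200 R=235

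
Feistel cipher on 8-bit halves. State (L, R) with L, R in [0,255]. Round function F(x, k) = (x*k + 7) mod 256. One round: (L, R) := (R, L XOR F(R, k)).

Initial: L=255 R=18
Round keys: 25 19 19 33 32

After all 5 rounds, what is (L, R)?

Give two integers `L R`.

Round 1 (k=25): L=18 R=54
Round 2 (k=19): L=54 R=27
Round 3 (k=19): L=27 R=62
Round 4 (k=33): L=62 R=30
Round 5 (k=32): L=30 R=249

Answer: 30 249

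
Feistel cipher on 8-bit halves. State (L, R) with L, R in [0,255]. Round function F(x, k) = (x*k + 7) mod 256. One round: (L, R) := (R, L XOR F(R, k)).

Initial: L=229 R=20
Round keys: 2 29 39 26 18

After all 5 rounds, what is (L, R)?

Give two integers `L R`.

Round 1 (k=2): L=20 R=202
Round 2 (k=29): L=202 R=253
Round 3 (k=39): L=253 R=88
Round 4 (k=26): L=88 R=10
Round 5 (k=18): L=10 R=227

Answer: 10 227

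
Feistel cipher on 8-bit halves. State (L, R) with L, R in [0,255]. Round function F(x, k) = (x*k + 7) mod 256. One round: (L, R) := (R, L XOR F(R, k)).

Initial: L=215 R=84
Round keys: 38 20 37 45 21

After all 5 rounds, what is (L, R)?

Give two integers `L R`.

Round 1 (k=38): L=84 R=168
Round 2 (k=20): L=168 R=115
Round 3 (k=37): L=115 R=14
Round 4 (k=45): L=14 R=14
Round 5 (k=21): L=14 R=35

Answer: 14 35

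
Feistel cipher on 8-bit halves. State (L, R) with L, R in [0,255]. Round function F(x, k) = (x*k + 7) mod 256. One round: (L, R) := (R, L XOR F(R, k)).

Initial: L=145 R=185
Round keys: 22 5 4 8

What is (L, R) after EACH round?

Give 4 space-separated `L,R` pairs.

Answer: 185,124 124,202 202,83 83,85

Derivation:
Round 1 (k=22): L=185 R=124
Round 2 (k=5): L=124 R=202
Round 3 (k=4): L=202 R=83
Round 4 (k=8): L=83 R=85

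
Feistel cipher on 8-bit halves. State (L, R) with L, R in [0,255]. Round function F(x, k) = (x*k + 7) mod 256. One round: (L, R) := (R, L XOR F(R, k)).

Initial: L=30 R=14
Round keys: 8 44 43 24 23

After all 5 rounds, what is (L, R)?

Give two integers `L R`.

Round 1 (k=8): L=14 R=105
Round 2 (k=44): L=105 R=29
Round 3 (k=43): L=29 R=143
Round 4 (k=24): L=143 R=114
Round 5 (k=23): L=114 R=202

Answer: 114 202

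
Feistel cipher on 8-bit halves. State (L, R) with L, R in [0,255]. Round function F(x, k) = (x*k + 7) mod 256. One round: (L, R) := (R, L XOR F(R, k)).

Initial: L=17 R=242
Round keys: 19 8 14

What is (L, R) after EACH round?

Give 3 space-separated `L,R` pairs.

Round 1 (k=19): L=242 R=236
Round 2 (k=8): L=236 R=149
Round 3 (k=14): L=149 R=193

Answer: 242,236 236,149 149,193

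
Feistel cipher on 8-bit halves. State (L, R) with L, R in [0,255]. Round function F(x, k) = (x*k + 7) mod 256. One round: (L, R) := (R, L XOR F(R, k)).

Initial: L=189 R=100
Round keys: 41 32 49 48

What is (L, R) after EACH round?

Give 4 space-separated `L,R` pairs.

Round 1 (k=41): L=100 R=182
Round 2 (k=32): L=182 R=163
Round 3 (k=49): L=163 R=140
Round 4 (k=48): L=140 R=228

Answer: 100,182 182,163 163,140 140,228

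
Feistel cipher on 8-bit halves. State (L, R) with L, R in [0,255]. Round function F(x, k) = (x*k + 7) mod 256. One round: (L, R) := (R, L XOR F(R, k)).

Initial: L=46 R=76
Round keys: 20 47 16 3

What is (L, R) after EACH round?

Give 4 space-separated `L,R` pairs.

Answer: 76,217 217,146 146,254 254,147

Derivation:
Round 1 (k=20): L=76 R=217
Round 2 (k=47): L=217 R=146
Round 3 (k=16): L=146 R=254
Round 4 (k=3): L=254 R=147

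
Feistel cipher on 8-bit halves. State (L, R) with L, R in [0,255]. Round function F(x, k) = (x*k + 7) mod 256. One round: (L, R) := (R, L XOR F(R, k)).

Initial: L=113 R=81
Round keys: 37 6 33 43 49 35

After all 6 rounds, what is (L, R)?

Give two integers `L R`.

Round 1 (k=37): L=81 R=205
Round 2 (k=6): L=205 R=132
Round 3 (k=33): L=132 R=198
Round 4 (k=43): L=198 R=205
Round 5 (k=49): L=205 R=130
Round 6 (k=35): L=130 R=0

Answer: 130 0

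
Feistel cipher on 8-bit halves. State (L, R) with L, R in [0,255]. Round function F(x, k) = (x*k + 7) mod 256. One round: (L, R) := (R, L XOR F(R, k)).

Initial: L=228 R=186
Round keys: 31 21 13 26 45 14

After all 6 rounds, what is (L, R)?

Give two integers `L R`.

Answer: 64 182

Derivation:
Round 1 (k=31): L=186 R=105
Round 2 (k=21): L=105 R=30
Round 3 (k=13): L=30 R=228
Round 4 (k=26): L=228 R=49
Round 5 (k=45): L=49 R=64
Round 6 (k=14): L=64 R=182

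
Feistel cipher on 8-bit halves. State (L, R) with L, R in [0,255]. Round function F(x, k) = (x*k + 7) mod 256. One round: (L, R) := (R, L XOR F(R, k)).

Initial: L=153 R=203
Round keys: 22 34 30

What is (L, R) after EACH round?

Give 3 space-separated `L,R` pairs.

Round 1 (k=22): L=203 R=224
Round 2 (k=34): L=224 R=12
Round 3 (k=30): L=12 R=143

Answer: 203,224 224,12 12,143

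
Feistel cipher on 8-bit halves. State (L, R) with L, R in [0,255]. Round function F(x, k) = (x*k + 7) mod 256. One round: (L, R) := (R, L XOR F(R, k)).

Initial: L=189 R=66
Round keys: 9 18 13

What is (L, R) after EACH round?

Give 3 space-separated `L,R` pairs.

Answer: 66,228 228,77 77,20

Derivation:
Round 1 (k=9): L=66 R=228
Round 2 (k=18): L=228 R=77
Round 3 (k=13): L=77 R=20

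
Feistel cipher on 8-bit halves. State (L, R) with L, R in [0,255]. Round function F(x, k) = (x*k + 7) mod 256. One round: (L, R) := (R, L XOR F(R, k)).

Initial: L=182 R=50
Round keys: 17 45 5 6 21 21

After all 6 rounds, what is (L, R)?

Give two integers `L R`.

Answer: 226 14

Derivation:
Round 1 (k=17): L=50 R=239
Round 2 (k=45): L=239 R=56
Round 3 (k=5): L=56 R=240
Round 4 (k=6): L=240 R=159
Round 5 (k=21): L=159 R=226
Round 6 (k=21): L=226 R=14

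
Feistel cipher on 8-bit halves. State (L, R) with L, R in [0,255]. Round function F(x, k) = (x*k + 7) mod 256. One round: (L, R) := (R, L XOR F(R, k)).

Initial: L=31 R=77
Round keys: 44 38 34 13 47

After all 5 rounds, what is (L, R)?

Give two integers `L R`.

Round 1 (k=44): L=77 R=92
Round 2 (k=38): L=92 R=226
Round 3 (k=34): L=226 R=87
Round 4 (k=13): L=87 R=144
Round 5 (k=47): L=144 R=32

Answer: 144 32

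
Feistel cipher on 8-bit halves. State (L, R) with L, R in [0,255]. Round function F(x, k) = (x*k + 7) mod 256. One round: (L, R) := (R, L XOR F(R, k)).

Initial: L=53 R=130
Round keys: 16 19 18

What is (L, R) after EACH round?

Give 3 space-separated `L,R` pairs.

Round 1 (k=16): L=130 R=18
Round 2 (k=19): L=18 R=223
Round 3 (k=18): L=223 R=167

Answer: 130,18 18,223 223,167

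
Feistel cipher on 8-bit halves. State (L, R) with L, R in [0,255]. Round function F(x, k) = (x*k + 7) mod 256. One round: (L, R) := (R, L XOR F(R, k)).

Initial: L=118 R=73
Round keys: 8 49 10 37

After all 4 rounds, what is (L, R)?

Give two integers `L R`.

Round 1 (k=8): L=73 R=57
Round 2 (k=49): L=57 R=185
Round 3 (k=10): L=185 R=120
Round 4 (k=37): L=120 R=230

Answer: 120 230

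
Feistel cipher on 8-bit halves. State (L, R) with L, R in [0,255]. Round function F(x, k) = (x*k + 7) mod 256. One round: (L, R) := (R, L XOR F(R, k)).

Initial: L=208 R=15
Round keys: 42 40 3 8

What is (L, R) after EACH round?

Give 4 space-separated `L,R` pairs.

Answer: 15,173 173,0 0,170 170,87

Derivation:
Round 1 (k=42): L=15 R=173
Round 2 (k=40): L=173 R=0
Round 3 (k=3): L=0 R=170
Round 4 (k=8): L=170 R=87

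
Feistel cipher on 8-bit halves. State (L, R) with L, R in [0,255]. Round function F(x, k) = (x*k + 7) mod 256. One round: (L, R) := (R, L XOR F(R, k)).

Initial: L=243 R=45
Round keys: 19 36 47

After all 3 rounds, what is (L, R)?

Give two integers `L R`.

Round 1 (k=19): L=45 R=173
Round 2 (k=36): L=173 R=118
Round 3 (k=47): L=118 R=28

Answer: 118 28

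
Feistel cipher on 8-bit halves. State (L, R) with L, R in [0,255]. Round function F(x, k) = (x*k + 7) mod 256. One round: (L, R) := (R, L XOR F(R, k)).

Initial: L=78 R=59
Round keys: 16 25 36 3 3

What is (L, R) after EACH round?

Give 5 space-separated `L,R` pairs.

Answer: 59,249 249,99 99,10 10,70 70,211

Derivation:
Round 1 (k=16): L=59 R=249
Round 2 (k=25): L=249 R=99
Round 3 (k=36): L=99 R=10
Round 4 (k=3): L=10 R=70
Round 5 (k=3): L=70 R=211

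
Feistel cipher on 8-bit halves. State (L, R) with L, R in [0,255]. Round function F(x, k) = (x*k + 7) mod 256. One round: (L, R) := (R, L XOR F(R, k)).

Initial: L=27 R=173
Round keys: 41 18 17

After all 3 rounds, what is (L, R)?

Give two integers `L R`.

Round 1 (k=41): L=173 R=167
Round 2 (k=18): L=167 R=104
Round 3 (k=17): L=104 R=72

Answer: 104 72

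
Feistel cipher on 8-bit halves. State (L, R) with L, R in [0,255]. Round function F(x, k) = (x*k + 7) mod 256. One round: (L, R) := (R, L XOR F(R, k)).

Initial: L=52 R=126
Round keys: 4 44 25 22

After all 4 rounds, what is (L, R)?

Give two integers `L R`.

Round 1 (k=4): L=126 R=203
Round 2 (k=44): L=203 R=149
Round 3 (k=25): L=149 R=95
Round 4 (k=22): L=95 R=164

Answer: 95 164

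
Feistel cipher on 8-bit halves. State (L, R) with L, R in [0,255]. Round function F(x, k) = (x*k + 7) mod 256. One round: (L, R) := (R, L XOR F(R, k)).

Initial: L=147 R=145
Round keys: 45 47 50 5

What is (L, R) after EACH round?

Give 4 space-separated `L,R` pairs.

Answer: 145,23 23,209 209,206 206,220

Derivation:
Round 1 (k=45): L=145 R=23
Round 2 (k=47): L=23 R=209
Round 3 (k=50): L=209 R=206
Round 4 (k=5): L=206 R=220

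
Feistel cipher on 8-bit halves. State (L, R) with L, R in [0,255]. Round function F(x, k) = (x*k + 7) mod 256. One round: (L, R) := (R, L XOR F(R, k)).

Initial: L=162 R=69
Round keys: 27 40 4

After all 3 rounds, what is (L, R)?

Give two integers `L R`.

Answer: 162 99

Derivation:
Round 1 (k=27): L=69 R=236
Round 2 (k=40): L=236 R=162
Round 3 (k=4): L=162 R=99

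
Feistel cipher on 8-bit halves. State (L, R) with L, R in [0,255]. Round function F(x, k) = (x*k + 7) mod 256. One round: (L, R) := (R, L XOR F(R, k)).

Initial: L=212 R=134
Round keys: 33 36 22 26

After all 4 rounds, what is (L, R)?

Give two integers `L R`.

Answer: 188 18

Derivation:
Round 1 (k=33): L=134 R=153
Round 2 (k=36): L=153 R=13
Round 3 (k=22): L=13 R=188
Round 4 (k=26): L=188 R=18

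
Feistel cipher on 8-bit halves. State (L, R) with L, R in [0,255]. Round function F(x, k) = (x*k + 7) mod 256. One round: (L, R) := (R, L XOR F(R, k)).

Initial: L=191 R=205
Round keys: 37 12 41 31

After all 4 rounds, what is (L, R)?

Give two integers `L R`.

Answer: 90 59

Derivation:
Round 1 (k=37): L=205 R=23
Round 2 (k=12): L=23 R=214
Round 3 (k=41): L=214 R=90
Round 4 (k=31): L=90 R=59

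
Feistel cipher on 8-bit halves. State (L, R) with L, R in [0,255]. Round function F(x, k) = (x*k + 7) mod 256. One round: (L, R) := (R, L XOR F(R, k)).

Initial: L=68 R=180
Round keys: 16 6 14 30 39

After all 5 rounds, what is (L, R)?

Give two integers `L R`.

Round 1 (k=16): L=180 R=3
Round 2 (k=6): L=3 R=173
Round 3 (k=14): L=173 R=126
Round 4 (k=30): L=126 R=102
Round 5 (k=39): L=102 R=239

Answer: 102 239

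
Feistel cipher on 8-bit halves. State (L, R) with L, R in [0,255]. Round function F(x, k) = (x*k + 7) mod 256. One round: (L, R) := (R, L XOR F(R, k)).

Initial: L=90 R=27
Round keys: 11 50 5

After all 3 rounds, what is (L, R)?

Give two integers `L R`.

Answer: 160 77

Derivation:
Round 1 (k=11): L=27 R=106
Round 2 (k=50): L=106 R=160
Round 3 (k=5): L=160 R=77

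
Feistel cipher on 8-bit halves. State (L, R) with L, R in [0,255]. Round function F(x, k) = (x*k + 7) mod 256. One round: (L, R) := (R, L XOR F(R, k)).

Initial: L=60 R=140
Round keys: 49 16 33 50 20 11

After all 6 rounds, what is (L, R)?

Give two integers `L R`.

Answer: 66 55

Derivation:
Round 1 (k=49): L=140 R=239
Round 2 (k=16): L=239 R=123
Round 3 (k=33): L=123 R=13
Round 4 (k=50): L=13 R=234
Round 5 (k=20): L=234 R=66
Round 6 (k=11): L=66 R=55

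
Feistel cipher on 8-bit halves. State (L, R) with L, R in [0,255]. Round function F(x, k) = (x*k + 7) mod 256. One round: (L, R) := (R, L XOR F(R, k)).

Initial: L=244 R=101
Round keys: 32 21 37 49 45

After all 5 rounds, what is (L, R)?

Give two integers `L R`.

Answer: 31 207

Derivation:
Round 1 (k=32): L=101 R=83
Round 2 (k=21): L=83 R=179
Round 3 (k=37): L=179 R=181
Round 4 (k=49): L=181 R=31
Round 5 (k=45): L=31 R=207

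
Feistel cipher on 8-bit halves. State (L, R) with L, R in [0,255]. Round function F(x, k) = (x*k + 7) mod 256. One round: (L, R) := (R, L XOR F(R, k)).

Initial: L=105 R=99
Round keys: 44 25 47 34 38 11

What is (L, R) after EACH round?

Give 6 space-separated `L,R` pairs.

Round 1 (k=44): L=99 R=98
Round 2 (k=25): L=98 R=250
Round 3 (k=47): L=250 R=143
Round 4 (k=34): L=143 R=255
Round 5 (k=38): L=255 R=110
Round 6 (k=11): L=110 R=62

Answer: 99,98 98,250 250,143 143,255 255,110 110,62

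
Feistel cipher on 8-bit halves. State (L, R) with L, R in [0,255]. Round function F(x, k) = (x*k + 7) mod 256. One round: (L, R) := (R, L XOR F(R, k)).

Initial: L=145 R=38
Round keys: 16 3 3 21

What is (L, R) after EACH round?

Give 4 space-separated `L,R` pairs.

Answer: 38,246 246,207 207,130 130,126

Derivation:
Round 1 (k=16): L=38 R=246
Round 2 (k=3): L=246 R=207
Round 3 (k=3): L=207 R=130
Round 4 (k=21): L=130 R=126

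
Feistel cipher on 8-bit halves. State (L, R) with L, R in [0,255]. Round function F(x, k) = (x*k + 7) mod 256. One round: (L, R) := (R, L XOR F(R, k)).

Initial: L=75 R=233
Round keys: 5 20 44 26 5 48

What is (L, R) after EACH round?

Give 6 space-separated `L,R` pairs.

Round 1 (k=5): L=233 R=223
Round 2 (k=20): L=223 R=154
Round 3 (k=44): L=154 R=160
Round 4 (k=26): L=160 R=221
Round 5 (k=5): L=221 R=248
Round 6 (k=48): L=248 R=90

Answer: 233,223 223,154 154,160 160,221 221,248 248,90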